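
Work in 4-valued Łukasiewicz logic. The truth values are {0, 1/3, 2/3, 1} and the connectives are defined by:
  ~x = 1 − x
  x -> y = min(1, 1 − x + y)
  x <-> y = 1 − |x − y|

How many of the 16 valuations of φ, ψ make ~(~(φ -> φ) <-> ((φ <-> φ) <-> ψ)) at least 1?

4

φ = 0, ψ = 0 ↦ 0  <
φ = 0, ψ = 1/3 ↦ 1/3  <
φ = 0, ψ = 2/3 ↦ 2/3  <
φ = 0, ψ = 1 ↦ 1  ≥
φ = 1/3, ψ = 0 ↦ 0  <
φ = 1/3, ψ = 1/3 ↦ 1/3  <
φ = 1/3, ψ = 2/3 ↦ 2/3  <
φ = 1/3, ψ = 1 ↦ 1  ≥
φ = 2/3, ψ = 0 ↦ 0  <
φ = 2/3, ψ = 1/3 ↦ 1/3  <
φ = 2/3, ψ = 2/3 ↦ 2/3  <
φ = 2/3, ψ = 1 ↦ 1  ≥
φ = 1, ψ = 0 ↦ 0  <
φ = 1, ψ = 1/3 ↦ 1/3  <
φ = 1, ψ = 2/3 ↦ 2/3  <
φ = 1, ψ = 1 ↦ 1  ≥
So 4 of the 16 assignments meet the threshold.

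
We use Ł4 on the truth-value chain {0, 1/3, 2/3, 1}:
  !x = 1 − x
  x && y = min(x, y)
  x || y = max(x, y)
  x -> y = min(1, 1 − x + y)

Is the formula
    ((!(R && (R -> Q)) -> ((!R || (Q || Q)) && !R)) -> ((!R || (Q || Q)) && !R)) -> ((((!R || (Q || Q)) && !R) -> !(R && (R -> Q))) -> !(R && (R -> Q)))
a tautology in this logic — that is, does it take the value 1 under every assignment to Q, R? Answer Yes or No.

Q = 0, R = 0 ↦ 1
Q = 0, R = 1/3 ↦ 1
Q = 0, R = 2/3 ↦ 1
Q = 0, R = 1 ↦ 1
Q = 1/3, R = 0 ↦ 1
Q = 1/3, R = 1/3 ↦ 1
Q = 1/3, R = 2/3 ↦ 1
Q = 1/3, R = 1 ↦ 1
Q = 2/3, R = 0 ↦ 1
Q = 2/3, R = 1/3 ↦ 1
Q = 2/3, R = 2/3 ↦ 1
Q = 2/3, R = 1 ↦ 1
Q = 1, R = 0 ↦ 1
Q = 1, R = 1/3 ↦ 1
Q = 1, R = 2/3 ↦ 1
Q = 1, R = 1 ↦ 1
Every assignment gives a value ≥ 1.

Yes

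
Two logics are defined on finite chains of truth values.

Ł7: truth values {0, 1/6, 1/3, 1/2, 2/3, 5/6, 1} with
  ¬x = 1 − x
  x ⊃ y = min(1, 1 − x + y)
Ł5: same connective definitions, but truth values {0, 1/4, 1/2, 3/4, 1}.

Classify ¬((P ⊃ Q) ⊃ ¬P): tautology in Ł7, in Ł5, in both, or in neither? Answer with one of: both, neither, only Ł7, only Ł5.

neither

In Ł7: at P = 0, Q = 0 the value is 0 — not a tautology.
In Ł5: at P = 0, Q = 0 the value is 0 — not a tautology.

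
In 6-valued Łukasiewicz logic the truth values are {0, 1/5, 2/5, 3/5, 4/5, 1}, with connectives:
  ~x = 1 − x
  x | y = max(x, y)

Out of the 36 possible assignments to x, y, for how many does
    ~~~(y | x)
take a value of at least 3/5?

value 1: 1 assignment (counts)
value 4/5: 3 assignments (counts)
value 3/5: 5 assignments (counts)
value 2/5: 7 assignments
value 1/5: 9 assignments
value 0: 11 assignments
So 9 of the 36 assignments meet the threshold.

9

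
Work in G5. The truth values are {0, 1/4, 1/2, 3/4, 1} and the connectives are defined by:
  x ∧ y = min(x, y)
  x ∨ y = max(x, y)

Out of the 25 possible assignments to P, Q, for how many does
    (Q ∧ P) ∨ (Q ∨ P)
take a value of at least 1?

9

value 1: 9 assignments (counts)
value 3/4: 7 assignments
value 1/2: 5 assignments
value 1/4: 3 assignments
value 0: 1 assignment
So 9 of the 25 assignments meet the threshold.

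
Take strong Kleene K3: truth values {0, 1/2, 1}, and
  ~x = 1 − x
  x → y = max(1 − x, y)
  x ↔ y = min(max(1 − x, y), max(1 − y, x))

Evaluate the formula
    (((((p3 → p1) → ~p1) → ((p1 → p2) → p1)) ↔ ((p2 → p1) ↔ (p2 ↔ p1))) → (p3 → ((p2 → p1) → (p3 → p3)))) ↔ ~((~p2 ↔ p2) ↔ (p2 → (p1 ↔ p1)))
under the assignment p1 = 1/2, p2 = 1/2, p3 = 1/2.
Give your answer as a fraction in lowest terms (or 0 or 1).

1/2

p3 → p1 = 1/2 → 1/2 = 1/2
~p1 = ~1/2 = 1/2
(p3 → p1) → ~p1 = 1/2 → 1/2 = 1/2
p1 → p2 = 1/2 → 1/2 = 1/2
(p1 → p2) → p1 = 1/2 → 1/2 = 1/2
((p3 → p1) → ~p1) → ((p1 → p2) → p1) = 1/2 → 1/2 = 1/2
p2 → p1 = 1/2 → 1/2 = 1/2
p2 ↔ p1 = 1/2 ↔ 1/2 = 1/2
(p2 → p1) ↔ (p2 ↔ p1) = 1/2 ↔ 1/2 = 1/2
(((p3 → p1) → ~p1) → ((p1 → p2) → p1)) ↔ ((p2 → p1) ↔ (p2 ↔ p1)) = 1/2 ↔ 1/2 = 1/2
p2 → p1 = 1/2 → 1/2 = 1/2
p3 → p3 = 1/2 → 1/2 = 1/2
(p2 → p1) → (p3 → p3) = 1/2 → 1/2 = 1/2
p3 → ((p2 → p1) → (p3 → p3)) = 1/2 → 1/2 = 1/2
((((p3 → p1) → ~p1) → ((p1 → p2) → p1)) ↔ ((p2 → p1) ↔ (p2 ↔ p1))) → (p3 → ((p2 → p1) → (p3 → p3))) = 1/2 → 1/2 = 1/2
~p2 = ~1/2 = 1/2
~p2 ↔ p2 = 1/2 ↔ 1/2 = 1/2
p1 ↔ p1 = 1/2 ↔ 1/2 = 1/2
p2 → (p1 ↔ p1) = 1/2 → 1/2 = 1/2
(~p2 ↔ p2) ↔ (p2 → (p1 ↔ p1)) = 1/2 ↔ 1/2 = 1/2
~((~p2 ↔ p2) ↔ (p2 → (p1 ↔ p1))) = ~1/2 = 1/2
(((((p3 → p1) → ~p1) → ((p1 → p2) → p1)) ↔ ((p2 → p1) ↔ (p2 ↔ p1))) → (p3 → ((p2 → p1) → (p3 → p3)))) ↔ ~((~p2 ↔ p2) ↔ (p2 → (p1 ↔ p1))) = 1/2 ↔ 1/2 = 1/2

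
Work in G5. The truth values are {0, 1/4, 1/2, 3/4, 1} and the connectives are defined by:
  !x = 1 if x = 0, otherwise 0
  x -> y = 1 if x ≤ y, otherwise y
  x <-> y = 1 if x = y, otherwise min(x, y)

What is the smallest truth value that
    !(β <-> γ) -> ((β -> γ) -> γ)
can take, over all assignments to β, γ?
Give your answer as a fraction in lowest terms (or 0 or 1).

Take β = 0, γ = 1/4:
β <-> γ = 0 <-> 1/4 = 0
!(β <-> γ) = !0 = 1
β -> γ = 0 -> 1/4 = 1
(β -> γ) -> γ = 1 -> 1/4 = 1/4
!(β <-> γ) -> ((β -> γ) -> γ) = 1 -> 1/4 = 1/4
No assignment yields a value below 1/4, so this is the minimum.

1/4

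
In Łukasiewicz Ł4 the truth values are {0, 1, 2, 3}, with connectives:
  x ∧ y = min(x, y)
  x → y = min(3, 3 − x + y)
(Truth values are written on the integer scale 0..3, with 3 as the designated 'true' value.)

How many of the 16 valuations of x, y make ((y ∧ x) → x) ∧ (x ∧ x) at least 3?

x = 0, y = 0 ↦ 0  <
x = 0, y = 1 ↦ 0  <
x = 0, y = 2 ↦ 0  <
x = 0, y = 3 ↦ 0  <
x = 1, y = 0 ↦ 1  <
x = 1, y = 1 ↦ 1  <
x = 1, y = 2 ↦ 1  <
x = 1, y = 3 ↦ 1  <
x = 2, y = 0 ↦ 2  <
x = 2, y = 1 ↦ 2  <
x = 2, y = 2 ↦ 2  <
x = 2, y = 3 ↦ 2  <
x = 3, y = 0 ↦ 3  ≥
x = 3, y = 1 ↦ 3  ≥
x = 3, y = 2 ↦ 3  ≥
x = 3, y = 3 ↦ 3  ≥
So 4 of the 16 assignments meet the threshold.

4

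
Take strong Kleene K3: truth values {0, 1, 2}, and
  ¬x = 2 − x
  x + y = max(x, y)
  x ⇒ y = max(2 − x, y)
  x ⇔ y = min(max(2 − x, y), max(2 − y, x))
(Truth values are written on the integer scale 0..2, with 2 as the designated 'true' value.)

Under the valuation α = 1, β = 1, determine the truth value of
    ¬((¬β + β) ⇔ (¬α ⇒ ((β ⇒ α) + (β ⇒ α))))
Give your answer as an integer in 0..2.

¬β = ¬1 = 1
¬β + β = 1 + 1 = 1
¬α = ¬1 = 1
β ⇒ α = 1 ⇒ 1 = 1
β ⇒ α = 1 ⇒ 1 = 1
(β ⇒ α) + (β ⇒ α) = 1 + 1 = 1
¬α ⇒ ((β ⇒ α) + (β ⇒ α)) = 1 ⇒ 1 = 1
(¬β + β) ⇔ (¬α ⇒ ((β ⇒ α) + (β ⇒ α))) = 1 ⇔ 1 = 1
¬((¬β + β) ⇔ (¬α ⇒ ((β ⇒ α) + (β ⇒ α)))) = ¬1 = 1

1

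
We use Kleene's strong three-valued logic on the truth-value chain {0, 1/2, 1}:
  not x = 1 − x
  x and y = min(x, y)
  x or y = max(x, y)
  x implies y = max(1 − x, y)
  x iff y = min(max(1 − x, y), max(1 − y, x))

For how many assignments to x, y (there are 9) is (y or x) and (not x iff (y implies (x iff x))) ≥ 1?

1

x = 0, y = 0 ↦ 0  <
x = 0, y = 1/2 ↦ 1/2  <
x = 0, y = 1 ↦ 1  ≥
x = 1/2, y = 0 ↦ 1/2  <
x = 1/2, y = 1/2 ↦ 1/2  <
x = 1/2, y = 1 ↦ 1/2  <
x = 1, y = 0 ↦ 0  <
x = 1, y = 1/2 ↦ 0  <
x = 1, y = 1 ↦ 0  <
So 1 of the 9 assignments meets the threshold.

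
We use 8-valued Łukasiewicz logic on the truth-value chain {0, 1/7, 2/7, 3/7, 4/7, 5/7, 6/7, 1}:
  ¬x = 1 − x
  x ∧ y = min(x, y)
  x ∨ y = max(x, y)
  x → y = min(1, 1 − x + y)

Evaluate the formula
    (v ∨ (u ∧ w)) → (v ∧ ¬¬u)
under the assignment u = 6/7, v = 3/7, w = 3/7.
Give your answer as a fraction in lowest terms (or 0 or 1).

1

u ∧ w = 6/7 ∧ 3/7 = 3/7
v ∨ (u ∧ w) = 3/7 ∨ 3/7 = 3/7
¬u = ¬6/7 = 1/7
¬¬u = ¬1/7 = 6/7
v ∧ ¬¬u = 3/7 ∧ 6/7 = 3/7
(v ∨ (u ∧ w)) → (v ∧ ¬¬u) = 3/7 → 3/7 = 1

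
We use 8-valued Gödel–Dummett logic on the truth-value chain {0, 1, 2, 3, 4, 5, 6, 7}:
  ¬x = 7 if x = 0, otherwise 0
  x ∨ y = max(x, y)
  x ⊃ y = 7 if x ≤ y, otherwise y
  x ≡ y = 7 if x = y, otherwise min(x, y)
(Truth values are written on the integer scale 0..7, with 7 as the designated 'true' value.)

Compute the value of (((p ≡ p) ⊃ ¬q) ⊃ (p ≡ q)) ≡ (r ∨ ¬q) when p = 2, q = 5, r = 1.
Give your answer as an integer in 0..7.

p ≡ p = 2 ≡ 2 = 7
¬q = ¬5 = 0
(p ≡ p) ⊃ ¬q = 7 ⊃ 0 = 0
p ≡ q = 2 ≡ 5 = 2
((p ≡ p) ⊃ ¬q) ⊃ (p ≡ q) = 0 ⊃ 2 = 7
¬q = ¬5 = 0
r ∨ ¬q = 1 ∨ 0 = 1
(((p ≡ p) ⊃ ¬q) ⊃ (p ≡ q)) ≡ (r ∨ ¬q) = 7 ≡ 1 = 1

1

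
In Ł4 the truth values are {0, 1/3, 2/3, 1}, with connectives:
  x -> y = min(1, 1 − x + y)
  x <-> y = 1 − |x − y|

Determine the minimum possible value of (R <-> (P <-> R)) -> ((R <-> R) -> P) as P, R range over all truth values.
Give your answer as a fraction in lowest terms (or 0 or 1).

1/3

Take P = 0, R = 1/3:
P <-> R = 0 <-> 1/3 = 2/3
R <-> (P <-> R) = 1/3 <-> 2/3 = 2/3
R <-> R = 1/3 <-> 1/3 = 1
(R <-> R) -> P = 1 -> 0 = 0
(R <-> (P <-> R)) -> ((R <-> R) -> P) = 2/3 -> 0 = 1/3
No assignment yields a value below 1/3, so this is the minimum.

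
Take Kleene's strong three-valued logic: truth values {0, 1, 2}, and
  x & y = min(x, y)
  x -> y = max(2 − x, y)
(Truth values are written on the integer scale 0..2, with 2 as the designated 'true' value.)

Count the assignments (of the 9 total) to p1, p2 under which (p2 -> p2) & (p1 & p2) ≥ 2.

1

p1 = 0, p2 = 0 ↦ 0  <
p1 = 0, p2 = 1 ↦ 0  <
p1 = 0, p2 = 2 ↦ 0  <
p1 = 1, p2 = 0 ↦ 0  <
p1 = 1, p2 = 1 ↦ 1  <
p1 = 1, p2 = 2 ↦ 1  <
p1 = 2, p2 = 0 ↦ 0  <
p1 = 2, p2 = 1 ↦ 1  <
p1 = 2, p2 = 2 ↦ 2  ≥
So 1 of the 9 assignments meets the threshold.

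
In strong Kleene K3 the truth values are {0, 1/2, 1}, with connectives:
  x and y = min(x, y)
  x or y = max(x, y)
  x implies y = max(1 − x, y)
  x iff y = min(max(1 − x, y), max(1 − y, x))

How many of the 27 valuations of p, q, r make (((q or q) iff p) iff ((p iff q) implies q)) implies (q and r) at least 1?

value 1: 11 assignments (counts)
value 1/2: 15 assignments
value 0: 1 assignment
So 11 of the 27 assignments meet the threshold.

11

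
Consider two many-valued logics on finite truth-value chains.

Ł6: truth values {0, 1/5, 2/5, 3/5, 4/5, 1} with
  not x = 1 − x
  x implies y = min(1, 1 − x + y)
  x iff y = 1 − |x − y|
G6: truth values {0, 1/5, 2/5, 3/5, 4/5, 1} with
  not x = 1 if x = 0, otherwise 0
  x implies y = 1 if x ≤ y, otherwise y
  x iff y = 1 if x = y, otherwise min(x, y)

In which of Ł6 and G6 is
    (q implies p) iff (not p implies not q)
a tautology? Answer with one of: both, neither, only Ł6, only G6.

In Ł6: every assignment gives 1 — tautology.
In G6: at p = 1/5, q = 2/5 the value is 1/5 — not a tautology.

only Ł6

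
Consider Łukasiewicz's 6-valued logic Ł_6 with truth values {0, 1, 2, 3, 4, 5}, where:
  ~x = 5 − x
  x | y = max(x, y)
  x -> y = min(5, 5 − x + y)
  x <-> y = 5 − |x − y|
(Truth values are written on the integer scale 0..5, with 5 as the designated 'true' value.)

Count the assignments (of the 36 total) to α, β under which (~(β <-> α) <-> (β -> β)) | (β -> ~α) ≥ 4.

26

value 5: 21 assignments (counts)
value 4: 5 assignments (counts)
value 3: 4 assignments
value 2: 3 assignments
value 1: 2 assignments
value 0: 1 assignment
So 26 of the 36 assignments meet the threshold.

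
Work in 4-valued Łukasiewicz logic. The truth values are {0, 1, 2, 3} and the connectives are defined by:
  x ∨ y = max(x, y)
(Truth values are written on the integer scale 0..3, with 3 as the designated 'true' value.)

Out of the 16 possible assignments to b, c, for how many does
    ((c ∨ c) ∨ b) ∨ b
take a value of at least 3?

7

b = 0, c = 0 ↦ 0  <
b = 0, c = 1 ↦ 1  <
b = 0, c = 2 ↦ 2  <
b = 0, c = 3 ↦ 3  ≥
b = 1, c = 0 ↦ 1  <
b = 1, c = 1 ↦ 1  <
b = 1, c = 2 ↦ 2  <
b = 1, c = 3 ↦ 3  ≥
b = 2, c = 0 ↦ 2  <
b = 2, c = 1 ↦ 2  <
b = 2, c = 2 ↦ 2  <
b = 2, c = 3 ↦ 3  ≥
b = 3, c = 0 ↦ 3  ≥
b = 3, c = 1 ↦ 3  ≥
b = 3, c = 2 ↦ 3  ≥
b = 3, c = 3 ↦ 3  ≥
So 7 of the 16 assignments meet the threshold.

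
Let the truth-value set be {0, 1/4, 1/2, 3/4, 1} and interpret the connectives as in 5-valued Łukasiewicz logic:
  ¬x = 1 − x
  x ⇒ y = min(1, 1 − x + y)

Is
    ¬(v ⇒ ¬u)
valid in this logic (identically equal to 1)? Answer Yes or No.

Counterexample: take u = 0, v = 0.
¬u = ¬0 = 1
v ⇒ ¬u = 0 ⇒ 1 = 1
¬(v ⇒ ¬u) = ¬1 = 0
This gives 0 ≠ 1.

No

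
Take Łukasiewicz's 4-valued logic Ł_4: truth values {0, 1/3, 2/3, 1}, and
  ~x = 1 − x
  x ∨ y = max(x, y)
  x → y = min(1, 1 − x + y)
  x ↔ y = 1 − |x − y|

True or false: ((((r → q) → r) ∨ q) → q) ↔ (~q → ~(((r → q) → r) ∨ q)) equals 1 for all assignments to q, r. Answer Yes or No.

q = 0, r = 0 ↦ 1
q = 0, r = 1/3 ↦ 1
q = 0, r = 2/3 ↦ 1
q = 0, r = 1 ↦ 1
q = 1/3, r = 0 ↦ 1
q = 1/3, r = 1/3 ↦ 1
q = 1/3, r = 2/3 ↦ 1
q = 1/3, r = 1 ↦ 1
q = 2/3, r = 0 ↦ 1
q = 2/3, r = 1/3 ↦ 1
q = 2/3, r = 2/3 ↦ 1
q = 2/3, r = 1 ↦ 1
q = 1, r = 0 ↦ 1
q = 1, r = 1/3 ↦ 1
q = 1, r = 2/3 ↦ 1
q = 1, r = 1 ↦ 1
Every assignment gives a value ≥ 1.

Yes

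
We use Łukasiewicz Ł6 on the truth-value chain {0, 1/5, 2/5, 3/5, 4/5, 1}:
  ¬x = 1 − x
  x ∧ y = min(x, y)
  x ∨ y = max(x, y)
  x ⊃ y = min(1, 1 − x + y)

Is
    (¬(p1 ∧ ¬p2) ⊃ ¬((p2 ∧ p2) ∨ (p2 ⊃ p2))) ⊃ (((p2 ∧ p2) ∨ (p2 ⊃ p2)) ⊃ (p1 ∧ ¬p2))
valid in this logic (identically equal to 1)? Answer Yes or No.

Yes

At p1 = 1/5, p2 = 1/5, for instance:
¬p2 = ¬1/5 = 4/5
p1 ∧ ¬p2 = 1/5 ∧ 4/5 = 1/5
¬(p1 ∧ ¬p2) = ¬1/5 = 4/5
p2 ∧ p2 = 1/5 ∧ 1/5 = 1/5
p2 ⊃ p2 = 1/5 ⊃ 1/5 = 1
(p2 ∧ p2) ∨ (p2 ⊃ p2) = 1/5 ∨ 1 = 1
¬((p2 ∧ p2) ∨ (p2 ⊃ p2)) = ¬1 = 0
¬(p1 ∧ ¬p2) ⊃ ¬((p2 ∧ p2) ∨ (p2 ⊃ p2)) = 4/5 ⊃ 0 = 1/5
((p2 ∧ p2) ∨ (p2 ⊃ p2)) ⊃ (p1 ∧ ¬p2) = 1 ⊃ 1/5 = 1/5
(¬(p1 ∧ ¬p2) ⊃ ¬((p2 ∧ p2) ∨ (p2 ⊃ p2))) ⊃ (((p2 ∧ p2) ∨ (p2 ⊃ p2)) ⊃ (p1 ∧ ¬p2)) = 1/5 ⊃ 1/5 = 1
and checking the remaining 35 assignments likewise gives ≥ 1 in every case.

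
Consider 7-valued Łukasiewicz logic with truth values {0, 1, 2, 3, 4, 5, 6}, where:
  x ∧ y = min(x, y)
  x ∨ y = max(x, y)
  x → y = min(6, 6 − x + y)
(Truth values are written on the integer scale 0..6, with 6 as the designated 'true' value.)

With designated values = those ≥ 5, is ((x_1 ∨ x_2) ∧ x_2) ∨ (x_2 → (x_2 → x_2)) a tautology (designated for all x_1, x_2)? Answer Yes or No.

Yes

At x_1 = 0, x_2 = 3, for instance:
x_1 ∨ x_2 = 0 ∨ 3 = 3
(x_1 ∨ x_2) ∧ x_2 = 3 ∧ 3 = 3
x_2 → x_2 = 3 → 3 = 6
x_2 → (x_2 → x_2) = 3 → 6 = 6
((x_1 ∨ x_2) ∧ x_2) ∨ (x_2 → (x_2 → x_2)) = 3 ∨ 6 = 6
and checking the remaining 48 assignments likewise gives ≥ 5 in every case.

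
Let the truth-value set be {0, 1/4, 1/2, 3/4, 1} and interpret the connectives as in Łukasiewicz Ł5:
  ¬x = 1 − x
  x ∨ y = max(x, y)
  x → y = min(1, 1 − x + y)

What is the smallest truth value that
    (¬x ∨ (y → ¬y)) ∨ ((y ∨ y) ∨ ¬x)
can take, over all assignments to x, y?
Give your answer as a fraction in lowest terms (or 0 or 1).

3/4

Take x = 1/4, y = 3/4:
¬x = ¬1/4 = 3/4
¬y = ¬3/4 = 1/4
y → ¬y = 3/4 → 1/4 = 1/2
¬x ∨ (y → ¬y) = 3/4 ∨ 1/2 = 3/4
y ∨ y = 3/4 ∨ 3/4 = 3/4
¬x = ¬1/4 = 3/4
(y ∨ y) ∨ ¬x = 3/4 ∨ 3/4 = 3/4
(¬x ∨ (y → ¬y)) ∨ ((y ∨ y) ∨ ¬x) = 3/4 ∨ 3/4 = 3/4
No assignment yields a value below 3/4, so this is the minimum.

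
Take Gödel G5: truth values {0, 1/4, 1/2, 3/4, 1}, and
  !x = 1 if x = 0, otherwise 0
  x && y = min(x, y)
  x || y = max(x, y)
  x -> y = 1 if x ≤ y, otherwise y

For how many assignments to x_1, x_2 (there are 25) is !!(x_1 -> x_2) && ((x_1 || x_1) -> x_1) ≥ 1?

21

value 1: 21 assignments (counts)
value 0: 4 assignments
So 21 of the 25 assignments meet the threshold.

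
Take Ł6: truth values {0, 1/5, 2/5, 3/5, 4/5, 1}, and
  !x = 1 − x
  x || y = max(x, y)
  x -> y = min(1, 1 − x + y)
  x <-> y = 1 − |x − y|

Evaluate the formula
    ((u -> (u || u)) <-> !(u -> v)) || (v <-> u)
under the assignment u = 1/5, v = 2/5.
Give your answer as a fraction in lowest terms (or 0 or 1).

u || u = 1/5 || 1/5 = 1/5
u -> (u || u) = 1/5 -> 1/5 = 1
u -> v = 1/5 -> 2/5 = 1
!(u -> v) = !1 = 0
(u -> (u || u)) <-> !(u -> v) = 1 <-> 0 = 0
v <-> u = 2/5 <-> 1/5 = 4/5
((u -> (u || u)) <-> !(u -> v)) || (v <-> u) = 0 || 4/5 = 4/5

4/5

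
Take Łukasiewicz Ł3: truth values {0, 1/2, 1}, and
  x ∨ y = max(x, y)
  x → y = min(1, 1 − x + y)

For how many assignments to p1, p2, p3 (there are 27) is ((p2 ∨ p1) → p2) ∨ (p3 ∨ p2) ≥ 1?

21

value 1: 21 assignments (counts)
value 1/2: 5 assignments
value 0: 1 assignment
So 21 of the 27 assignments meet the threshold.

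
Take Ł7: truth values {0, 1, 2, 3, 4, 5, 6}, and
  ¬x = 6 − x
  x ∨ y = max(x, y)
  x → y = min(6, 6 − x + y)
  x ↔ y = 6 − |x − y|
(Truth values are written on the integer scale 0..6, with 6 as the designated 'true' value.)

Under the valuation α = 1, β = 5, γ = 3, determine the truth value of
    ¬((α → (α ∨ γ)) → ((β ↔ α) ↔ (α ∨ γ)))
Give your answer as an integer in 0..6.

1

α ∨ γ = 1 ∨ 3 = 3
α → (α ∨ γ) = 1 → 3 = 6
β ↔ α = 5 ↔ 1 = 2
α ∨ γ = 1 ∨ 3 = 3
(β ↔ α) ↔ (α ∨ γ) = 2 ↔ 3 = 5
(α → (α ∨ γ)) → ((β ↔ α) ↔ (α ∨ γ)) = 6 → 5 = 5
¬((α → (α ∨ γ)) → ((β ↔ α) ↔ (α ∨ γ))) = ¬5 = 1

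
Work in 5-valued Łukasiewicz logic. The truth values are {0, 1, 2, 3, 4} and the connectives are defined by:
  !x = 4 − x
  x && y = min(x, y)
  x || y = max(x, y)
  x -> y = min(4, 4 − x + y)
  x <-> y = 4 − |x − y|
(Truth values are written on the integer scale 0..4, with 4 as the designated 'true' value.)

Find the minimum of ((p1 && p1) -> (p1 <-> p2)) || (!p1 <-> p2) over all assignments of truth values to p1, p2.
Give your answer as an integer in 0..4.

Take p1 = 4, p2 = 2:
p1 && p1 = 4 && 4 = 4
p1 <-> p2 = 4 <-> 2 = 2
(p1 && p1) -> (p1 <-> p2) = 4 -> 2 = 2
!p1 = !4 = 0
!p1 <-> p2 = 0 <-> 2 = 2
((p1 && p1) -> (p1 <-> p2)) || (!p1 <-> p2) = 2 || 2 = 2
No assignment yields a value below 2, so this is the minimum.

2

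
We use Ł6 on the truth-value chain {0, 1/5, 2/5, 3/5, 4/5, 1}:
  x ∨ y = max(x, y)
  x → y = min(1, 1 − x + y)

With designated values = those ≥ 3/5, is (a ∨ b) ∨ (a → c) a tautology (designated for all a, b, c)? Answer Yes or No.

At a = 1, b = 2/5, c = 0, for instance:
a ∨ b = 1 ∨ 2/5 = 1
a → c = 1 → 0 = 0
(a ∨ b) ∨ (a → c) = 1 ∨ 0 = 1
and checking the remaining 215 assignments likewise gives ≥ 3/5 in every case.

Yes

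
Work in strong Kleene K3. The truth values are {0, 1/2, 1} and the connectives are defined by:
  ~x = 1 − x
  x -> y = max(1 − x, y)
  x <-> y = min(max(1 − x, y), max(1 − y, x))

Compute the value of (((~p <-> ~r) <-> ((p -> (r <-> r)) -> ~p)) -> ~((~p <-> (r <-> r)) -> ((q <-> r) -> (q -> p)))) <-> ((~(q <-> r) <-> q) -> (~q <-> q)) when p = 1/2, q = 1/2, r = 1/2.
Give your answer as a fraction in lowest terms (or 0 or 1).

1/2

~p = ~1/2 = 1/2
~r = ~1/2 = 1/2
~p <-> ~r = 1/2 <-> 1/2 = 1/2
r <-> r = 1/2 <-> 1/2 = 1/2
p -> (r <-> r) = 1/2 -> 1/2 = 1/2
~p = ~1/2 = 1/2
(p -> (r <-> r)) -> ~p = 1/2 -> 1/2 = 1/2
(~p <-> ~r) <-> ((p -> (r <-> r)) -> ~p) = 1/2 <-> 1/2 = 1/2
~p = ~1/2 = 1/2
r <-> r = 1/2 <-> 1/2 = 1/2
~p <-> (r <-> r) = 1/2 <-> 1/2 = 1/2
q <-> r = 1/2 <-> 1/2 = 1/2
q -> p = 1/2 -> 1/2 = 1/2
(q <-> r) -> (q -> p) = 1/2 -> 1/2 = 1/2
(~p <-> (r <-> r)) -> ((q <-> r) -> (q -> p)) = 1/2 -> 1/2 = 1/2
~((~p <-> (r <-> r)) -> ((q <-> r) -> (q -> p))) = ~1/2 = 1/2
((~p <-> ~r) <-> ((p -> (r <-> r)) -> ~p)) -> ~((~p <-> (r <-> r)) -> ((q <-> r) -> (q -> p))) = 1/2 -> 1/2 = 1/2
q <-> r = 1/2 <-> 1/2 = 1/2
~(q <-> r) = ~1/2 = 1/2
~(q <-> r) <-> q = 1/2 <-> 1/2 = 1/2
~q = ~1/2 = 1/2
~q <-> q = 1/2 <-> 1/2 = 1/2
(~(q <-> r) <-> q) -> (~q <-> q) = 1/2 -> 1/2 = 1/2
(((~p <-> ~r) <-> ((p -> (r <-> r)) -> ~p)) -> ~((~p <-> (r <-> r)) -> ((q <-> r) -> (q -> p)))) <-> ((~(q <-> r) <-> q) -> (~q <-> q)) = 1/2 <-> 1/2 = 1/2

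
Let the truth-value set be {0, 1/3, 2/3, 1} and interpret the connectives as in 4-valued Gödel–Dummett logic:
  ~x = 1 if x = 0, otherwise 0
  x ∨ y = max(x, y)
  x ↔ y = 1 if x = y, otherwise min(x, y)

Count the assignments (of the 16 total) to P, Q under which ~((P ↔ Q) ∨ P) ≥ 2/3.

P = 0, Q = 0 ↦ 0  <
P = 0, Q = 1/3 ↦ 1  ≥
P = 0, Q = 2/3 ↦ 1  ≥
P = 0, Q = 1 ↦ 1  ≥
P = 1/3, Q = 0 ↦ 0  <
P = 1/3, Q = 1/3 ↦ 0  <
P = 1/3, Q = 2/3 ↦ 0  <
P = 1/3, Q = 1 ↦ 0  <
P = 2/3, Q = 0 ↦ 0  <
P = 2/3, Q = 1/3 ↦ 0  <
P = 2/3, Q = 2/3 ↦ 0  <
P = 2/3, Q = 1 ↦ 0  <
P = 1, Q = 0 ↦ 0  <
P = 1, Q = 1/3 ↦ 0  <
P = 1, Q = 2/3 ↦ 0  <
P = 1, Q = 1 ↦ 0  <
So 3 of the 16 assignments meet the threshold.

3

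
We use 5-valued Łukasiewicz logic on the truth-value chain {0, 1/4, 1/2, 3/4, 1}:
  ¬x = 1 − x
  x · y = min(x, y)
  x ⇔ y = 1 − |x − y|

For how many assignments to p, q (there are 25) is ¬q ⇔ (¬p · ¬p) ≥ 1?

value 1: 5 assignments (counts)
value 3/4: 8 assignments
value 1/2: 6 assignments
value 1/4: 4 assignments
value 0: 2 assignments
So 5 of the 25 assignments meet the threshold.

5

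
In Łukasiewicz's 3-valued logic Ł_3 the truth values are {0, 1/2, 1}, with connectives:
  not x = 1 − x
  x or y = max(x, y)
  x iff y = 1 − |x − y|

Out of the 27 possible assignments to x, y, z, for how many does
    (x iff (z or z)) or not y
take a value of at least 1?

15

value 1: 15 assignments (counts)
value 1/2: 10 assignments
value 0: 2 assignments
So 15 of the 27 assignments meet the threshold.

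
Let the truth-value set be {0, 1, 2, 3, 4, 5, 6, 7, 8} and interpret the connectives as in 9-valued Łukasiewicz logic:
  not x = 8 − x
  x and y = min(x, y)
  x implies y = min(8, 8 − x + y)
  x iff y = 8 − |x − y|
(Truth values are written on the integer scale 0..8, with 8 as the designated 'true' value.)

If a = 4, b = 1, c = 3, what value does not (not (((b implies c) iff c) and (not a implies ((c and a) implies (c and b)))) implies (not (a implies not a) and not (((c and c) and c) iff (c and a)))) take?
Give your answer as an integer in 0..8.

5

b implies c = 1 implies 3 = 8
(b implies c) iff c = 8 iff 3 = 3
not a = not 4 = 4
c and a = 3 and 4 = 3
c and b = 3 and 1 = 1
(c and a) implies (c and b) = 3 implies 1 = 6
not a implies ((c and a) implies (c and b)) = 4 implies 6 = 8
((b implies c) iff c) and (not a implies ((c and a) implies (c and b))) = 3 and 8 = 3
not (((b implies c) iff c) and (not a implies ((c and a) implies (c and b)))) = not 3 = 5
not a = not 4 = 4
a implies not a = 4 implies 4 = 8
not (a implies not a) = not 8 = 0
c and c = 3 and 3 = 3
(c and c) and c = 3 and 3 = 3
c and a = 3 and 4 = 3
((c and c) and c) iff (c and a) = 3 iff 3 = 8
not (((c and c) and c) iff (c and a)) = not 8 = 0
not (a implies not a) and not (((c and c) and c) iff (c and a)) = 0 and 0 = 0
not (((b implies c) iff c) and (not a implies ((c and a) implies (c and b)))) implies (not (a implies not a) and not (((c and c) and c) iff (c and a))) = 5 implies 0 = 3
not (not (((b implies c) iff c) and (not a implies ((c and a) implies (c and b)))) implies (not (a implies not a) and not (((c and c) and c) iff (c and a)))) = not 3 = 5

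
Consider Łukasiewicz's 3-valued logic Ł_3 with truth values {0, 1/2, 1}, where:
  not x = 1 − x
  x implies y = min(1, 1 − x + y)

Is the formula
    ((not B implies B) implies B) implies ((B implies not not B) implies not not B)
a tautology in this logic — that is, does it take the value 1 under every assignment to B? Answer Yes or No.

No

Counterexample: take B = 0.
not B = not 0 = 1
not B implies B = 1 implies 0 = 0
(not B implies B) implies B = 0 implies 0 = 1
not B = not 0 = 1
not not B = not 1 = 0
B implies not not B = 0 implies 0 = 1
not B = not 0 = 1
not not B = not 1 = 0
(B implies not not B) implies not not B = 1 implies 0 = 0
((not B implies B) implies B) implies ((B implies not not B) implies not not B) = 1 implies 0 = 0
This gives 0 ≠ 1.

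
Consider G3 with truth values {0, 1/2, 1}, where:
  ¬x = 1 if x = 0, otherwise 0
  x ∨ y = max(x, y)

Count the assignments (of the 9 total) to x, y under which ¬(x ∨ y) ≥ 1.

1

x = 0, y = 0 ↦ 1  ≥
x = 0, y = 1/2 ↦ 0  <
x = 0, y = 1 ↦ 0  <
x = 1/2, y = 0 ↦ 0  <
x = 1/2, y = 1/2 ↦ 0  <
x = 1/2, y = 1 ↦ 0  <
x = 1, y = 0 ↦ 0  <
x = 1, y = 1/2 ↦ 0  <
x = 1, y = 1 ↦ 0  <
So 1 of the 9 assignments meets the threshold.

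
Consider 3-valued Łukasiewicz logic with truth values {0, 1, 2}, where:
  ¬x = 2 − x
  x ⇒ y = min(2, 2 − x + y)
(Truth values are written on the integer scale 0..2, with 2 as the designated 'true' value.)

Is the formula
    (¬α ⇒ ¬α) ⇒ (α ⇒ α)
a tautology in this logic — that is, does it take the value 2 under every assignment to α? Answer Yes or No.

Yes

α = 0 ↦ 2
α = 1 ↦ 2
α = 2 ↦ 2
Every assignment gives a value ≥ 2.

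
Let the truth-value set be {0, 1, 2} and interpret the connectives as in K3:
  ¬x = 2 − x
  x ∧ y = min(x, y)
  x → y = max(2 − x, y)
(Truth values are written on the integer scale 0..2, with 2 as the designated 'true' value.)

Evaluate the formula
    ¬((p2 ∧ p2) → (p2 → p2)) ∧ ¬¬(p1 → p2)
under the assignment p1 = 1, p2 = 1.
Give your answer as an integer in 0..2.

1

p2 ∧ p2 = 1 ∧ 1 = 1
p2 → p2 = 1 → 1 = 1
(p2 ∧ p2) → (p2 → p2) = 1 → 1 = 1
¬((p2 ∧ p2) → (p2 → p2)) = ¬1 = 1
p1 → p2 = 1 → 1 = 1
¬(p1 → p2) = ¬1 = 1
¬¬(p1 → p2) = ¬1 = 1
¬((p2 ∧ p2) → (p2 → p2)) ∧ ¬¬(p1 → p2) = 1 ∧ 1 = 1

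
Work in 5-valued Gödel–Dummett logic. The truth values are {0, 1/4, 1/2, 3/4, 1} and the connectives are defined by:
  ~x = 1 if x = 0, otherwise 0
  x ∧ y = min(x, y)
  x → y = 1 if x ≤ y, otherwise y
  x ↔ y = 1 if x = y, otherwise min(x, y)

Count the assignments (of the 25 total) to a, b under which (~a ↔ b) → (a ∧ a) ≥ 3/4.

19

value 1: 18 assignments (counts)
value 3/4: 1 assignment (counts)
value 1/2: 1 assignment
value 1/4: 1 assignment
value 0: 4 assignments
So 19 of the 25 assignments meet the threshold.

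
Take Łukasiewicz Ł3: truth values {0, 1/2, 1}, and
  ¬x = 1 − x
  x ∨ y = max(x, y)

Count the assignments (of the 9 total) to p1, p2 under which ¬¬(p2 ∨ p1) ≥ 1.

p1 = 0, p2 = 0 ↦ 0  <
p1 = 0, p2 = 1/2 ↦ 1/2  <
p1 = 0, p2 = 1 ↦ 1  ≥
p1 = 1/2, p2 = 0 ↦ 1/2  <
p1 = 1/2, p2 = 1/2 ↦ 1/2  <
p1 = 1/2, p2 = 1 ↦ 1  ≥
p1 = 1, p2 = 0 ↦ 1  ≥
p1 = 1, p2 = 1/2 ↦ 1  ≥
p1 = 1, p2 = 1 ↦ 1  ≥
So 5 of the 9 assignments meet the threshold.

5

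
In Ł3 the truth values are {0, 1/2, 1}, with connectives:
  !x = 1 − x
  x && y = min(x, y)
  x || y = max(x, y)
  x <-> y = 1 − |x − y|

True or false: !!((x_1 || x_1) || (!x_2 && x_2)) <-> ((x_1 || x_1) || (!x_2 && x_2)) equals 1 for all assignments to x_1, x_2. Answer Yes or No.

Yes

x_1 = 0, x_2 = 0 ↦ 1
x_1 = 0, x_2 = 1/2 ↦ 1
x_1 = 0, x_2 = 1 ↦ 1
x_1 = 1/2, x_2 = 0 ↦ 1
x_1 = 1/2, x_2 = 1/2 ↦ 1
x_1 = 1/2, x_2 = 1 ↦ 1
x_1 = 1, x_2 = 0 ↦ 1
x_1 = 1, x_2 = 1/2 ↦ 1
x_1 = 1, x_2 = 1 ↦ 1
Every assignment gives a value ≥ 1.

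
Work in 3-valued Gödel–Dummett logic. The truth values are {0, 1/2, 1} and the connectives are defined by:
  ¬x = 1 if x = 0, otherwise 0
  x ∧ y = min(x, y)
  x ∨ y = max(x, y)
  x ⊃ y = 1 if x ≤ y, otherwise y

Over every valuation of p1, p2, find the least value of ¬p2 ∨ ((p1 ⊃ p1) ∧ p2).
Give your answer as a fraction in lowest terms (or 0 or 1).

1/2

Take p1 = 0, p2 = 1/2:
¬p2 = ¬1/2 = 0
p1 ⊃ p1 = 0 ⊃ 0 = 1
(p1 ⊃ p1) ∧ p2 = 1 ∧ 1/2 = 1/2
¬p2 ∨ ((p1 ⊃ p1) ∧ p2) = 0 ∨ 1/2 = 1/2
No assignment yields a value below 1/2, so this is the minimum.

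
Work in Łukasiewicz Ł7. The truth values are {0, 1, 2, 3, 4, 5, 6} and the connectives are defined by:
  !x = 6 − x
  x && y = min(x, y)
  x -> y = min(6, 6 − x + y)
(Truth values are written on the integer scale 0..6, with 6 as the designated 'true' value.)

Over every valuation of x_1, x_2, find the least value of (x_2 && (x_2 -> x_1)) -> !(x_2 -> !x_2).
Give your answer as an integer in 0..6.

Take x_1 = 0, x_2 = 3:
x_2 -> x_1 = 3 -> 0 = 3
x_2 && (x_2 -> x_1) = 3 && 3 = 3
!x_2 = !3 = 3
x_2 -> !x_2 = 3 -> 3 = 6
!(x_2 -> !x_2) = !6 = 0
(x_2 && (x_2 -> x_1)) -> !(x_2 -> !x_2) = 3 -> 0 = 3
No assignment yields a value below 3, so this is the minimum.

3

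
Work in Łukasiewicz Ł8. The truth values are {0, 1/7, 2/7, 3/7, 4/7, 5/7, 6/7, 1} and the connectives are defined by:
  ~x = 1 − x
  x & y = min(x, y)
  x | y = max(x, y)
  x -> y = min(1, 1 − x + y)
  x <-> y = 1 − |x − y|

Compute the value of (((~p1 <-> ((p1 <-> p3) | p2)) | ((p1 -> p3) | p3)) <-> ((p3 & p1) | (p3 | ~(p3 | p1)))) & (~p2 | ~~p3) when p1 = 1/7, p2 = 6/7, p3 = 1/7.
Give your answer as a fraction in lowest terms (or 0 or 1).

1/7

~p1 = ~1/7 = 6/7
p1 <-> p3 = 1/7 <-> 1/7 = 1
(p1 <-> p3) | p2 = 1 | 6/7 = 1
~p1 <-> ((p1 <-> p3) | p2) = 6/7 <-> 1 = 6/7
p1 -> p3 = 1/7 -> 1/7 = 1
(p1 -> p3) | p3 = 1 | 1/7 = 1
(~p1 <-> ((p1 <-> p3) | p2)) | ((p1 -> p3) | p3) = 6/7 | 1 = 1
p3 & p1 = 1/7 & 1/7 = 1/7
p3 | p1 = 1/7 | 1/7 = 1/7
~(p3 | p1) = ~1/7 = 6/7
p3 | ~(p3 | p1) = 1/7 | 6/7 = 6/7
(p3 & p1) | (p3 | ~(p3 | p1)) = 1/7 | 6/7 = 6/7
((~p1 <-> ((p1 <-> p3) | p2)) | ((p1 -> p3) | p3)) <-> ((p3 & p1) | (p3 | ~(p3 | p1))) = 1 <-> 6/7 = 6/7
~p2 = ~6/7 = 1/7
~p3 = ~1/7 = 6/7
~~p3 = ~6/7 = 1/7
~p2 | ~~p3 = 1/7 | 1/7 = 1/7
(((~p1 <-> ((p1 <-> p3) | p2)) | ((p1 -> p3) | p3)) <-> ((p3 & p1) | (p3 | ~(p3 | p1)))) & (~p2 | ~~p3) = 6/7 & 1/7 = 1/7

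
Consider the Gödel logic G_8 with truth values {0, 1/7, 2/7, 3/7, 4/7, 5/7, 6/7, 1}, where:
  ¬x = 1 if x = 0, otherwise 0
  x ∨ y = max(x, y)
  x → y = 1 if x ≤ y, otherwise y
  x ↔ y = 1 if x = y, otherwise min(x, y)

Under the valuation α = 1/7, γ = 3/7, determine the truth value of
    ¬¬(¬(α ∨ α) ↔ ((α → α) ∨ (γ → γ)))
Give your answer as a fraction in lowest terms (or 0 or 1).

α ∨ α = 1/7 ∨ 1/7 = 1/7
¬(α ∨ α) = ¬1/7 = 0
α → α = 1/7 → 1/7 = 1
γ → γ = 3/7 → 3/7 = 1
(α → α) ∨ (γ → γ) = 1 ∨ 1 = 1
¬(α ∨ α) ↔ ((α → α) ∨ (γ → γ)) = 0 ↔ 1 = 0
¬(¬(α ∨ α) ↔ ((α → α) ∨ (γ → γ))) = ¬0 = 1
¬¬(¬(α ∨ α) ↔ ((α → α) ∨ (γ → γ))) = ¬1 = 0

0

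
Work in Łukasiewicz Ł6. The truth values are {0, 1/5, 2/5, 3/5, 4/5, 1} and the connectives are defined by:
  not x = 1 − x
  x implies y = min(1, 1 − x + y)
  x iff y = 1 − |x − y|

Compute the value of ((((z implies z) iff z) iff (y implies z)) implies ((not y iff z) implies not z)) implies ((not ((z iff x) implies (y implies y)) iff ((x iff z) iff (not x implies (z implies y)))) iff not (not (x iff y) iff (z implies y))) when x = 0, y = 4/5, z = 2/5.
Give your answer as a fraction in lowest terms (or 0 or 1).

4/5

z implies z = 2/5 implies 2/5 = 1
(z implies z) iff z = 1 iff 2/5 = 2/5
y implies z = 4/5 implies 2/5 = 3/5
((z implies z) iff z) iff (y implies z) = 2/5 iff 3/5 = 4/5
not y = not 4/5 = 1/5
not y iff z = 1/5 iff 2/5 = 4/5
not z = not 2/5 = 3/5
(not y iff z) implies not z = 4/5 implies 3/5 = 4/5
(((z implies z) iff z) iff (y implies z)) implies ((not y iff z) implies not z) = 4/5 implies 4/5 = 1
z iff x = 2/5 iff 0 = 3/5
y implies y = 4/5 implies 4/5 = 1
(z iff x) implies (y implies y) = 3/5 implies 1 = 1
not ((z iff x) implies (y implies y)) = not 1 = 0
x iff z = 0 iff 2/5 = 3/5
not x = not 0 = 1
z implies y = 2/5 implies 4/5 = 1
not x implies (z implies y) = 1 implies 1 = 1
(x iff z) iff (not x implies (z implies y)) = 3/5 iff 1 = 3/5
not ((z iff x) implies (y implies y)) iff ((x iff z) iff (not x implies (z implies y))) = 0 iff 3/5 = 2/5
x iff y = 0 iff 4/5 = 1/5
not (x iff y) = not 1/5 = 4/5
z implies y = 2/5 implies 4/5 = 1
not (x iff y) iff (z implies y) = 4/5 iff 1 = 4/5
not (not (x iff y) iff (z implies y)) = not 4/5 = 1/5
(not ((z iff x) implies (y implies y)) iff ((x iff z) iff (not x implies (z implies y)))) iff not (not (x iff y) iff (z implies y)) = 2/5 iff 1/5 = 4/5
((((z implies z) iff z) iff (y implies z)) implies ((not y iff z) implies not z)) implies ((not ((z iff x) implies (y implies y)) iff ((x iff z) iff (not x implies (z implies y)))) iff not (not (x iff y) iff (z implies y))) = 1 implies 4/5 = 4/5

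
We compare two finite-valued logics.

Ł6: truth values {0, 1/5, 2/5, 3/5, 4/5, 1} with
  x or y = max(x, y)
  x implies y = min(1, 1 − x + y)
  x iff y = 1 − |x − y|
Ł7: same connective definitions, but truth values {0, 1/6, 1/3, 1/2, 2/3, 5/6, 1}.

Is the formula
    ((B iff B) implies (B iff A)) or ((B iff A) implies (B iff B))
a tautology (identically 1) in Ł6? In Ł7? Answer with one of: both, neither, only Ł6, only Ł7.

In Ł6: every assignment gives 1 — tautology.
In Ł7: every assignment gives 1 — tautology.

both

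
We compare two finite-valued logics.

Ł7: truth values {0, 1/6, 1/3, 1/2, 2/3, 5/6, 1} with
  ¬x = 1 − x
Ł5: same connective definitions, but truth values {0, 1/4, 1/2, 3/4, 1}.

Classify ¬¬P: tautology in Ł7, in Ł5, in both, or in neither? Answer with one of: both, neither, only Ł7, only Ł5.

neither

In Ł7: at P = 0 the value is 0 — not a tautology.
In Ł5: at P = 0 the value is 0 — not a tautology.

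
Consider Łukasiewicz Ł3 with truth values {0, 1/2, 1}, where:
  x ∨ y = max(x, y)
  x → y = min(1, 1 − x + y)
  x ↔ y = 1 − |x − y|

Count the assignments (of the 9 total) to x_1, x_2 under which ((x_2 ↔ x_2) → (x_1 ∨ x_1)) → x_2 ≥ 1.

6

x_1 = 0, x_2 = 0 ↦ 1  ≥
x_1 = 0, x_2 = 1/2 ↦ 1  ≥
x_1 = 0, x_2 = 1 ↦ 1  ≥
x_1 = 1/2, x_2 = 0 ↦ 1/2  <
x_1 = 1/2, x_2 = 1/2 ↦ 1  ≥
x_1 = 1/2, x_2 = 1 ↦ 1  ≥
x_1 = 1, x_2 = 0 ↦ 0  <
x_1 = 1, x_2 = 1/2 ↦ 1/2  <
x_1 = 1, x_2 = 1 ↦ 1  ≥
So 6 of the 9 assignments meet the threshold.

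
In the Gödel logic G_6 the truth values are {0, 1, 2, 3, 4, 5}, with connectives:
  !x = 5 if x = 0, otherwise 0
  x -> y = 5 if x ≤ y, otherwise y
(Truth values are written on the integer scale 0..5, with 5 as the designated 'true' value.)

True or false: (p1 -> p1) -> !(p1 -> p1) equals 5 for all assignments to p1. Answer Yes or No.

No

Counterexample: take p1 = 0.
p1 -> p1 = 0 -> 0 = 5
!(p1 -> p1) = !5 = 0
(p1 -> p1) -> !(p1 -> p1) = 5 -> 0 = 0
This gives 0 ≠ 5.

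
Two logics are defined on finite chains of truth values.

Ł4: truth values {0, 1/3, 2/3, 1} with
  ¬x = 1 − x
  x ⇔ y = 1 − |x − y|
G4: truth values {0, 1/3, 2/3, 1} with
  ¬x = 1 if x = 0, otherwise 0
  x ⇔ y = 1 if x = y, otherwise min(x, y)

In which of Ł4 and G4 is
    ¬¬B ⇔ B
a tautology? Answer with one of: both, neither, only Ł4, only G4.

only Ł4

In Ł4: every assignment gives 1 — tautology.
In G4: at B = 1/3 the value is 1/3 — not a tautology.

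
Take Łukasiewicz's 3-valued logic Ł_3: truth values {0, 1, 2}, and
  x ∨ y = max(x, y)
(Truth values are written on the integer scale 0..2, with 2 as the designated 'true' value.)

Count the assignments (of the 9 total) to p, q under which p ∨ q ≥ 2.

5

p = 0, q = 0 ↦ 0  <
p = 0, q = 1 ↦ 1  <
p = 0, q = 2 ↦ 2  ≥
p = 1, q = 0 ↦ 1  <
p = 1, q = 1 ↦ 1  <
p = 1, q = 2 ↦ 2  ≥
p = 2, q = 0 ↦ 2  ≥
p = 2, q = 1 ↦ 2  ≥
p = 2, q = 2 ↦ 2  ≥
So 5 of the 9 assignments meet the threshold.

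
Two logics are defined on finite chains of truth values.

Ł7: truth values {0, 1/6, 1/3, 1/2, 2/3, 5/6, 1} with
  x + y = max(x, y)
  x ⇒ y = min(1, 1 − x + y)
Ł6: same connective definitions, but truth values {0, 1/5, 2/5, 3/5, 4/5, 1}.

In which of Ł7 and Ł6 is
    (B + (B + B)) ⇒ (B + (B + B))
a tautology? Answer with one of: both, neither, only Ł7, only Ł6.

In Ł7: every assignment gives 1 — tautology.
In Ł6: every assignment gives 1 — tautology.

both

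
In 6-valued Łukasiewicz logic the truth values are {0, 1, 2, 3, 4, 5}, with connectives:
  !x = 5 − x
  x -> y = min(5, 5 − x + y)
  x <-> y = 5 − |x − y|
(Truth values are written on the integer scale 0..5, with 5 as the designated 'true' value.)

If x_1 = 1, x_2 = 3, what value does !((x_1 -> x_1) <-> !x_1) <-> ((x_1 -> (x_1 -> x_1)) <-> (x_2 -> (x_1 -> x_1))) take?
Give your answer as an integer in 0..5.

x_1 -> x_1 = 1 -> 1 = 5
!x_1 = !1 = 4
(x_1 -> x_1) <-> !x_1 = 5 <-> 4 = 4
!((x_1 -> x_1) <-> !x_1) = !4 = 1
x_1 -> x_1 = 1 -> 1 = 5
x_1 -> (x_1 -> x_1) = 1 -> 5 = 5
x_1 -> x_1 = 1 -> 1 = 5
x_2 -> (x_1 -> x_1) = 3 -> 5 = 5
(x_1 -> (x_1 -> x_1)) <-> (x_2 -> (x_1 -> x_1)) = 5 <-> 5 = 5
!((x_1 -> x_1) <-> !x_1) <-> ((x_1 -> (x_1 -> x_1)) <-> (x_2 -> (x_1 -> x_1))) = 1 <-> 5 = 1

1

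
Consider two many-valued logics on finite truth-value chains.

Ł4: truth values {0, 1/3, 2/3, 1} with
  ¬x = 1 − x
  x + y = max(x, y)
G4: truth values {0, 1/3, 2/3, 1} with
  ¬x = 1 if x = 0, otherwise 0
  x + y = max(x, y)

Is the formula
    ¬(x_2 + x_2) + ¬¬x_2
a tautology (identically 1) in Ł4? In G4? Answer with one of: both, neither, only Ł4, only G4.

only G4

In Ł4: at x_2 = 1/3 the value is 2/3 — not a tautology.
In G4: every assignment gives 1 — tautology.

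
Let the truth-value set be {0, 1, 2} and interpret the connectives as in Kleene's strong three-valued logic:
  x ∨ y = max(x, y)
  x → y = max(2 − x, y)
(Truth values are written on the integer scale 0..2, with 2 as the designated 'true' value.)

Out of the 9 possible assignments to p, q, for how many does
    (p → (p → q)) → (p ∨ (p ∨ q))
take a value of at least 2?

p = 0, q = 0 ↦ 0  <
p = 0, q = 1 ↦ 1  <
p = 0, q = 2 ↦ 2  ≥
p = 1, q = 0 ↦ 1  <
p = 1, q = 1 ↦ 1  <
p = 1, q = 2 ↦ 2  ≥
p = 2, q = 0 ↦ 2  ≥
p = 2, q = 1 ↦ 2  ≥
p = 2, q = 2 ↦ 2  ≥
So 5 of the 9 assignments meet the threshold.

5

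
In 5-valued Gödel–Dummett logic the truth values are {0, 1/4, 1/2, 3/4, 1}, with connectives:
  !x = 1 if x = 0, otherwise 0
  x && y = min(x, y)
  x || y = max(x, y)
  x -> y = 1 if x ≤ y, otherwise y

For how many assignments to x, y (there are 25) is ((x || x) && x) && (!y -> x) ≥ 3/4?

10

value 1: 5 assignments (counts)
value 3/4: 5 assignments (counts)
value 1/2: 5 assignments
value 1/4: 5 assignments
value 0: 5 assignments
So 10 of the 25 assignments meet the threshold.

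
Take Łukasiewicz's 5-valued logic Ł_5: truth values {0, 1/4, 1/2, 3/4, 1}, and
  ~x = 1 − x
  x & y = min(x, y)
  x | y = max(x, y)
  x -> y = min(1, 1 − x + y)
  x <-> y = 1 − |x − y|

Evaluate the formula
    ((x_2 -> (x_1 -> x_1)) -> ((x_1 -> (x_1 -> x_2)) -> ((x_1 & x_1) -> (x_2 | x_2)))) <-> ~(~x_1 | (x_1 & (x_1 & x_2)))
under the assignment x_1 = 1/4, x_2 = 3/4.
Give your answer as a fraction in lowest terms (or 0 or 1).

1/4

x_1 -> x_1 = 1/4 -> 1/4 = 1
x_2 -> (x_1 -> x_1) = 3/4 -> 1 = 1
x_1 -> x_2 = 1/4 -> 3/4 = 1
x_1 -> (x_1 -> x_2) = 1/4 -> 1 = 1
x_1 & x_1 = 1/4 & 1/4 = 1/4
x_2 | x_2 = 3/4 | 3/4 = 3/4
(x_1 & x_1) -> (x_2 | x_2) = 1/4 -> 3/4 = 1
(x_1 -> (x_1 -> x_2)) -> ((x_1 & x_1) -> (x_2 | x_2)) = 1 -> 1 = 1
(x_2 -> (x_1 -> x_1)) -> ((x_1 -> (x_1 -> x_2)) -> ((x_1 & x_1) -> (x_2 | x_2))) = 1 -> 1 = 1
~x_1 = ~1/4 = 3/4
x_1 & x_2 = 1/4 & 3/4 = 1/4
x_1 & (x_1 & x_2) = 1/4 & 1/4 = 1/4
~x_1 | (x_1 & (x_1 & x_2)) = 3/4 | 1/4 = 3/4
~(~x_1 | (x_1 & (x_1 & x_2))) = ~3/4 = 1/4
((x_2 -> (x_1 -> x_1)) -> ((x_1 -> (x_1 -> x_2)) -> ((x_1 & x_1) -> (x_2 | x_2)))) <-> ~(~x_1 | (x_1 & (x_1 & x_2))) = 1 <-> 1/4 = 1/4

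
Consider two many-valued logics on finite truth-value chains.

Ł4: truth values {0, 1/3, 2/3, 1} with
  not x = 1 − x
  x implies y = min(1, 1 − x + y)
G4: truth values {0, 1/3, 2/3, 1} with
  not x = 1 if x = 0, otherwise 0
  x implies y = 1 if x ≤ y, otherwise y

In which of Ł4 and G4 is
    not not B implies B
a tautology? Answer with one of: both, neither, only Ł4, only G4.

only Ł4

In Ł4: every assignment gives 1 — tautology.
In G4: at B = 1/3 the value is 1/3 — not a tautology.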